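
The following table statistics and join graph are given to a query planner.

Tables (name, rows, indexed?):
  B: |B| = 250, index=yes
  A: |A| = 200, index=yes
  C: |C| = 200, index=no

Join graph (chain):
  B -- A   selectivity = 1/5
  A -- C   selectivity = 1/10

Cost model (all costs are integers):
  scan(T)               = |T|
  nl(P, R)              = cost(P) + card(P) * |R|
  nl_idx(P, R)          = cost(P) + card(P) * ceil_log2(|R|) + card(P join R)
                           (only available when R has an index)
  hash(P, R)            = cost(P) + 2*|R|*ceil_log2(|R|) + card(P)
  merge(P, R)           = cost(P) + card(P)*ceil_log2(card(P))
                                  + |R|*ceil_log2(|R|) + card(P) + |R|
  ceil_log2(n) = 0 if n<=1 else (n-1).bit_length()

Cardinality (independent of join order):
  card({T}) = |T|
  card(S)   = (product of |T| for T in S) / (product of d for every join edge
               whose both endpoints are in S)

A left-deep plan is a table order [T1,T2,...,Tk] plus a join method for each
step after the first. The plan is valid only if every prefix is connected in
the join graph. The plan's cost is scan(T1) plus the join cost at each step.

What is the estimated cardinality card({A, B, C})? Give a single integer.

200000

Tables in S: A(200), B(250), C(200)
Edges inside S: B-A(d=5), A-C(d=10)
numerator = 200 * 250 * 200 = 10000000
denominator = 5 * 10 = 50
card(S) = 10000000 / 50 = 200000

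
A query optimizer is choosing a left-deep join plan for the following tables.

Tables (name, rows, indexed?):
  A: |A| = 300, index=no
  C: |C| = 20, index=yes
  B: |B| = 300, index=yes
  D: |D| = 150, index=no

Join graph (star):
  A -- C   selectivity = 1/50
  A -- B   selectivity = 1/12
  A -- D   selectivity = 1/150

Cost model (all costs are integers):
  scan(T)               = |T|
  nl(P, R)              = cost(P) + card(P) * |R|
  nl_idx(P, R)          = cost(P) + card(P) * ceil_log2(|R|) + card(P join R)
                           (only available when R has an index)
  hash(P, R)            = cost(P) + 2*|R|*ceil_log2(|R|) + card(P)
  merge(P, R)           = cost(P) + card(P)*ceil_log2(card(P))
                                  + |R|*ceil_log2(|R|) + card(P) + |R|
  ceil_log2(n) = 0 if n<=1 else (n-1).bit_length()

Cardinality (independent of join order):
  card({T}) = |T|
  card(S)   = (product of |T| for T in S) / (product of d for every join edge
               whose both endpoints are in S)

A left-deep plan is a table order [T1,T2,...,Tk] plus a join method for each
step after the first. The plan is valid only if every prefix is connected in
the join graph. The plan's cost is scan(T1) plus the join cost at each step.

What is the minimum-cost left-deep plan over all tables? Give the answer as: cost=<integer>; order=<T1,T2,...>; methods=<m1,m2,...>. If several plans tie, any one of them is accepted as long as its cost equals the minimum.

Selinger DP (subsets sized 1..n):
  {A}: scan cost=300, card=300
  {C}: scan cost=20, card=20
  {B}: scan cost=300, card=300
  {D}: scan cost=150, card=150
  {AC}: card=120; try (C,hash)→800, (C,nl_idx)→1920, (A,merge)→3140, (C,merge)→3420, (A,hash)→5440, (A,nl)→6020 …(+1); best=800 via (C,hash)
  {AB}: card=7500; try (B,hash)→6000, (A,hash)→6000, (B,merge)→6300, (A,merge)→6300, (B,nl_idx)→10500, (B,nl)→90300 …(+1); best=6000 via (B,hash)
  {AD}: card=300; try (D,hash)→3000, (A,merge)→4500, (D,merge)→4650, (A,hash)→5700, (A,nl)→45150, (D,nl)→45300; best=3000 via (D,hash)
  {ABC}: card=3000; try (B,merge)→4760, (B,nl_idx)→4880, (B,hash)→6320, (C,hash)→13700, (B,nl)→36800, (C,nl_idx)→46500 …(+2); best=4760 via (B,merge)
  {ACD}: card=120; try (D,merge)→3110, (D,hash)→3320, (C,hash)→3500, (C,nl_idx)→4620, (C,merge)→6120, (C,nl)→9000 …(+1); best=3110 via (D,merge)
  {ABD}: card=7500; try (B,hash)→8700, (B,merge)→9000, (B,nl_idx)→13200, (D,hash)→15900, (B,nl)→93000, (D,merge)→112350 …(+1); best=8700 via (B,hash)
  {ABCD}: card=3000; try (B,merge)→7070, (B,nl_idx)→7190, (B,hash)→8630, (D,hash)→10160, (C,hash)→16400, (B,nl)→39110 …(+5); best=7070 via (B,merge)

cost=7070; order=A,C,D,B; methods=hash,merge,merge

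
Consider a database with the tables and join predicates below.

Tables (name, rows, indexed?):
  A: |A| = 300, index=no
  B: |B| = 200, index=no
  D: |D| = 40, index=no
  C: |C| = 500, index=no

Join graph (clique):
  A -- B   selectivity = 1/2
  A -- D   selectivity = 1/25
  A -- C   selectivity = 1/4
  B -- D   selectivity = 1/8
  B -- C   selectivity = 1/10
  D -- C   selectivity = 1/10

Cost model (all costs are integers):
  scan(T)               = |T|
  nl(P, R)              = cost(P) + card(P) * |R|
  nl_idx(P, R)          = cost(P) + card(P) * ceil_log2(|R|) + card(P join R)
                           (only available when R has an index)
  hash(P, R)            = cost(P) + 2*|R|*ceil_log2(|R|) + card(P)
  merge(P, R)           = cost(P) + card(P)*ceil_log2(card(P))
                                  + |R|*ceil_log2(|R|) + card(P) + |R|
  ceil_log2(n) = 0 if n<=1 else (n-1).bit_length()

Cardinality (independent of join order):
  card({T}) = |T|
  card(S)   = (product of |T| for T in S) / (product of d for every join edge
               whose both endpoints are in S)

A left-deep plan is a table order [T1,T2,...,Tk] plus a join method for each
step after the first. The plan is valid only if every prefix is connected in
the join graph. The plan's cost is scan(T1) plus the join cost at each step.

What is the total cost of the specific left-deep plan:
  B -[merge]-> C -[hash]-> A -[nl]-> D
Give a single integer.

15022400

step 1: scan B: cost=200, card=200
step 2: join C via merge
    card(P join C) = 200*500/(10) = 10000
    cost = 200 + 200*8 + 500*9 + 200 + 500 = 7000
step 3: join A via hash
    card(P join A) = 10000*300/(2*4) = 375000
    cost = 7000 + 2*300*9 + 10000 = 22400
step 4: join D via nl
    card(P join D) = 375000*40/(25*8*10) = 7500
    cost = 22400 + 375000*40 = 15022400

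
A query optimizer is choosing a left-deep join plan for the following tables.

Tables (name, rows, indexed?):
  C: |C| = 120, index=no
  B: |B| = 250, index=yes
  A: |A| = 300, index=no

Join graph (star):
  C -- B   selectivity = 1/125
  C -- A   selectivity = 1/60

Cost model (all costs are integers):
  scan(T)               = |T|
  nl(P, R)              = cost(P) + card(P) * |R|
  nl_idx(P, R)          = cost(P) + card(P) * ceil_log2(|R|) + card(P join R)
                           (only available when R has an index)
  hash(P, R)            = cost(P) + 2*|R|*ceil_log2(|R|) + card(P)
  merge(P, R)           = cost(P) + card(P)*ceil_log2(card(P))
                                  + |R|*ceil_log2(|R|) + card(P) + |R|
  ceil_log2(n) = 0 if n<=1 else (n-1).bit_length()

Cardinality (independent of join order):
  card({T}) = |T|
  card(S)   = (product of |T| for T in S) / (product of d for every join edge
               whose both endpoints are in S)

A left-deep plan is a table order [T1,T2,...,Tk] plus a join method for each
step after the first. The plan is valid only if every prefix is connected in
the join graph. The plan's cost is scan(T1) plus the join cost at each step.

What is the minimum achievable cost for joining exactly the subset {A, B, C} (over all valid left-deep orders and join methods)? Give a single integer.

Selinger DP over subsets of {A,B,C}:
  {C}: scan cost=120, card=120
  {B}: scan cost=250, card=250
  {A}: scan cost=300, card=300
  {BC}: card=240; try (B,nl_idx)→1320, (C,hash)→2180, (B,merge)→3330, (C,merge)→3460, (B,hash)→4240, (B,nl)→30120 …(+1); best=1320 via (B,nl_idx)
  {AC}: card=600; try (C,hash)→2280, (A,merge)→4080, (C,merge)→4260, (A,hash)→5640, (A,nl)→36120, (C,nl)→36300; best=2280 via (C,hash)
  {ABC}: card=1200; try (A,merge)→6480, (B,hash)→6880, (A,hash)→6960, (B,nl_idx)→8280, (B,merge)→11130, (A,nl)→73320 …(+1); best=6480 via (A,merge)

6480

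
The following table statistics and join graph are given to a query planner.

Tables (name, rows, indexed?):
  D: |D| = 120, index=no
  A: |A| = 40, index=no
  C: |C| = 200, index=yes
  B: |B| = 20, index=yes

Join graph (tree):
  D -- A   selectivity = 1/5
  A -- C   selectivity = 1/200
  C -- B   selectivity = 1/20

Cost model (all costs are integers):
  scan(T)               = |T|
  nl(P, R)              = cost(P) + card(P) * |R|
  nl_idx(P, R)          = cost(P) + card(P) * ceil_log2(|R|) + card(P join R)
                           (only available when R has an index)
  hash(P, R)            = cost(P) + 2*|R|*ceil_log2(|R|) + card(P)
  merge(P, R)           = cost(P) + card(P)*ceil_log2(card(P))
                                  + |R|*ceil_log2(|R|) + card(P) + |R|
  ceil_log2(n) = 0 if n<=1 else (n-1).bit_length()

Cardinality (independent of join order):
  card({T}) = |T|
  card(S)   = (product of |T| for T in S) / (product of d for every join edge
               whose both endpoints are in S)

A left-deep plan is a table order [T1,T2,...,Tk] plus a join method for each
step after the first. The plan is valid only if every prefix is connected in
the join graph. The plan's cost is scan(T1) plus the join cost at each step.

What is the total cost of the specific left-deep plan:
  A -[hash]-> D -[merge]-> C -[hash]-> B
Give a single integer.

15280

step 1: scan A: cost=40, card=40
step 2: join D via hash
    card(P join D) = 40*120/(5) = 960
    cost = 40 + 2*120*7 + 40 = 1760
step 3: join C via merge
    card(P join C) = 960*200/(200) = 960
    cost = 1760 + 960*10 + 200*8 + 960 + 200 = 14120
step 4: join B via hash
    card(P join B) = 960*20/(20) = 960
    cost = 14120 + 2*20*5 + 960 = 15280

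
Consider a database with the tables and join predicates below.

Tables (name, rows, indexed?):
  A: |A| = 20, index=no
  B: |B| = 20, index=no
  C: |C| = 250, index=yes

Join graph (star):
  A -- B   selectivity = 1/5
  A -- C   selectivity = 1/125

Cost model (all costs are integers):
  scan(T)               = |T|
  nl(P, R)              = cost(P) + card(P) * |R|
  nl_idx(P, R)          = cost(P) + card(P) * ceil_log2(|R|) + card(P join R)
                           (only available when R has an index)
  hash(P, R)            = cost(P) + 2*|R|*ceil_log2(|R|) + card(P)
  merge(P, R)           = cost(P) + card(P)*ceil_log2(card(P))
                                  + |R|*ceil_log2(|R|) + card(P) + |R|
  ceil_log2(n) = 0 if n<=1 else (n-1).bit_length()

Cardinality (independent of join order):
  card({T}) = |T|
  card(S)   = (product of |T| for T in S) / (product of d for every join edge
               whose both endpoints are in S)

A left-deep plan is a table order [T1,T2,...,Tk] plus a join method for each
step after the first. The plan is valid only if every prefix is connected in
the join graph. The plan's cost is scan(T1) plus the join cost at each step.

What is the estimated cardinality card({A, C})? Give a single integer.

40

Tables in S: A(20), C(250)
Edges inside S: A-C(d=125)
numerator = 20 * 250 = 5000
denominator = 125 = 125
card(S) = 5000 / 125 = 40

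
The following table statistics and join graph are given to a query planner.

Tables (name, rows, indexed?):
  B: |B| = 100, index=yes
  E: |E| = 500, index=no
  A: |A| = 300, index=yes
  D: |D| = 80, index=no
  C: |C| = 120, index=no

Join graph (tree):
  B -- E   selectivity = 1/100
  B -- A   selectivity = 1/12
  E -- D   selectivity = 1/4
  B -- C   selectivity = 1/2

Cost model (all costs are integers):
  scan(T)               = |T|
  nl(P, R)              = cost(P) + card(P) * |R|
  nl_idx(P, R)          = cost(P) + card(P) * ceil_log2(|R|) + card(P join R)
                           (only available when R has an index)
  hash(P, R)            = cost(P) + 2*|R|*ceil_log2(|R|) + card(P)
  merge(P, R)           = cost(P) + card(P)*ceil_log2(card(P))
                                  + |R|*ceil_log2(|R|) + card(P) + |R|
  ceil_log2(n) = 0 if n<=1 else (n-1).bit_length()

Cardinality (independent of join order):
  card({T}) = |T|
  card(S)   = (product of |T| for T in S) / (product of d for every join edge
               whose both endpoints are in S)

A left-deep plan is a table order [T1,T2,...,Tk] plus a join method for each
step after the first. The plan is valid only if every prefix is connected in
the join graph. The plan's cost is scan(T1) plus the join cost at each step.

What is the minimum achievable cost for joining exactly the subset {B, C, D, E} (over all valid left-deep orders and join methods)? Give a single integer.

Selinger DP over subsets of {B,C,D,E}:
  {B}: scan cost=100, card=100
  {E}: scan cost=500, card=500
  {D}: scan cost=80, card=80
  {C}: scan cost=120, card=120
  {BE}: card=500; try (B,hash)→2400, (B,nl_idx)→4500, (E,merge)→5900, (B,merge)→6300, (E,hash)→9200, (E,nl)→50100 …(+1); best=2400 via (B,hash)
  {BC}: card=6000; try (B,hash)→1640, (C,merge)→1860, (C,hash)→1880, (B,merge)→1880, (B,nl_idx)→6960, (C,nl)→12100 …(+1); best=1640 via (B,hash)
  {DE}: card=10000; try (D,hash)→2120, (E,merge)→5720, (D,merge)→6140, (E,hash)→9160, (E,nl)→40080, (D,nl)→40500; best=2120 via (D,hash)
  {BDE}: card=10000; try (D,hash)→4020, (D,merge)→8040, (B,hash)→13520, (D,nl)→42400, (B,nl_idx)→82120, (B,merge)→152920 …(+1); best=4020 via (D,hash)
  {BCE}: card=30000; try (C,hash)→4580, (C,merge)→8360, (E,hash)→16640, (C,nl)→62400, (E,merge)→90640, (E,nl)→3001640; best=4580 via (C,hash)
  {BCDE}: card=600000; try (C,hash)→15700, (D,hash)→35700, (C,merge)→154980, (D,merge)→485220, (C,nl)→1204020, (D,nl)→2404580; best=15700 via (C,hash)

15700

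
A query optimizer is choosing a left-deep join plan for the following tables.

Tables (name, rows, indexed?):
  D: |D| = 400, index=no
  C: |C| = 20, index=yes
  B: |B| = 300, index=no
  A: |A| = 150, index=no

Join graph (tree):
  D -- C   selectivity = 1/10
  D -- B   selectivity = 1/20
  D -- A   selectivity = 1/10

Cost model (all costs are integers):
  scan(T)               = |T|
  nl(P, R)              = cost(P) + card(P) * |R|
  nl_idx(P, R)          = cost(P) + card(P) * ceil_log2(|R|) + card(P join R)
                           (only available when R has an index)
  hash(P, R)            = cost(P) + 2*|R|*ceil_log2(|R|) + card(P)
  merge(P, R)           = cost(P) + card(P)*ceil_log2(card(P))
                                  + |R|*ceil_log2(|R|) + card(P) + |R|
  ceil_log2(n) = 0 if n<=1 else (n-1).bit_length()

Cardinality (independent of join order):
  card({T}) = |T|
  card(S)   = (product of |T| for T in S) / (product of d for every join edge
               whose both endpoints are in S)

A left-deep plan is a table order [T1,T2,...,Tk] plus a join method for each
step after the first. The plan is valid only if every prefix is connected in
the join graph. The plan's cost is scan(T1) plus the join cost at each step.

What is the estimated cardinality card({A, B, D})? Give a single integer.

Tables in S: A(150), B(300), D(400)
Edges inside S: D-B(d=20), D-A(d=10)
numerator = 150 * 300 * 400 = 18000000
denominator = 20 * 10 = 200
card(S) = 18000000 / 200 = 90000

90000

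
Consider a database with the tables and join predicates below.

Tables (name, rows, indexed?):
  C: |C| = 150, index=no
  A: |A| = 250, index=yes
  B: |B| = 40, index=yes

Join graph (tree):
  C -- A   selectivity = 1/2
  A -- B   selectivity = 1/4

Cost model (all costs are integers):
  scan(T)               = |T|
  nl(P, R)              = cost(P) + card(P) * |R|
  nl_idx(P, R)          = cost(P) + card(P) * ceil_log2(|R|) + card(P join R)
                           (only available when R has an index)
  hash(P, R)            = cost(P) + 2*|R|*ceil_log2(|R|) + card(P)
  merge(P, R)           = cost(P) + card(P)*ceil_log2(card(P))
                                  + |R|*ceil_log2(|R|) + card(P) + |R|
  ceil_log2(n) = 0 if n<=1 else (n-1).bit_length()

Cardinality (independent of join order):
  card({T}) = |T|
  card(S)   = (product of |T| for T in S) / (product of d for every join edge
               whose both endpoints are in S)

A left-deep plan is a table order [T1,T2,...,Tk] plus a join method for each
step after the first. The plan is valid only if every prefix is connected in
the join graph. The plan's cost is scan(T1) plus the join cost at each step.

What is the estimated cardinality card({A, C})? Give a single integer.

18750

Tables in S: A(250), C(150)
Edges inside S: C-A(d=2)
numerator = 250 * 150 = 37500
denominator = 2 = 2
card(S) = 37500 / 2 = 18750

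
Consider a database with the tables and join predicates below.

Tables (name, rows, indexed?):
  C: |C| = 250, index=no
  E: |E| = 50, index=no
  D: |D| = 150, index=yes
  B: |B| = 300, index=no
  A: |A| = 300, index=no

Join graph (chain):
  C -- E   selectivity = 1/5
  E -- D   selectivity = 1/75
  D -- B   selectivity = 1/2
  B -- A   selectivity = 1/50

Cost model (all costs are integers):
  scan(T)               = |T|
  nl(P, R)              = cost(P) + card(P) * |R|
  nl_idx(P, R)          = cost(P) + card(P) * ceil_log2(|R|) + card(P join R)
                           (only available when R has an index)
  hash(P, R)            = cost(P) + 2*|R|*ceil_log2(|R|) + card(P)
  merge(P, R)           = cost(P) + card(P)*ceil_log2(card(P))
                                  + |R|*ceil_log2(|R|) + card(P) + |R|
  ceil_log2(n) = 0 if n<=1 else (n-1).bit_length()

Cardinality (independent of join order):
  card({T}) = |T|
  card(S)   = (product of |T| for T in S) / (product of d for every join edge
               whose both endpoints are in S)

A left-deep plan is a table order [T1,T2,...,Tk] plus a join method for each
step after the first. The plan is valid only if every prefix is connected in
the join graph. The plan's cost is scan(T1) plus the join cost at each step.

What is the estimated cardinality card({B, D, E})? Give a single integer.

Tables in S: B(300), D(150), E(50)
Edges inside S: E-D(d=75), D-B(d=2)
numerator = 300 * 150 * 50 = 2250000
denominator = 75 * 2 = 150
card(S) = 2250000 / 150 = 15000

15000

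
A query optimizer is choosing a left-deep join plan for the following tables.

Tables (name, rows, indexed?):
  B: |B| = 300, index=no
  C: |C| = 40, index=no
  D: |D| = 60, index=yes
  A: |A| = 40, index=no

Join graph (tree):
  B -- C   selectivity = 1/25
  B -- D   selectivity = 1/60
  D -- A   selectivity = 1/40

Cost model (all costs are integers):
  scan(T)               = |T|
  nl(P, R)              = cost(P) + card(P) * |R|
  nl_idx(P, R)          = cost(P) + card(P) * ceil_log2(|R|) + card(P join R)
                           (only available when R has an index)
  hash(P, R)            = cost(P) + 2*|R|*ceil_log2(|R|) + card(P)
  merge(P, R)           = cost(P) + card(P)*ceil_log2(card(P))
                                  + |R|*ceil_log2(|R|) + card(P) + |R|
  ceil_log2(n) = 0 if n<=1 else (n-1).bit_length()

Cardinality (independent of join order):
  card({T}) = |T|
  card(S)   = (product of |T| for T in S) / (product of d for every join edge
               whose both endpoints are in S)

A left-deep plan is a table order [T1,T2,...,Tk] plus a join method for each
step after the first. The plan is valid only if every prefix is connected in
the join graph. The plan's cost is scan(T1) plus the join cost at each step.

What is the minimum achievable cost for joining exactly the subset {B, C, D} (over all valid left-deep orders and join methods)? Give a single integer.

Selinger DP over subsets of {B,C,D}:
  {B}: scan cost=300, card=300
  {C}: scan cost=40, card=40
  {D}: scan cost=60, card=60
  {BC}: card=480; try (C,hash)→1080, (B,merge)→3320, (C,merge)→3580, (B,hash)→5480, (B,nl)→12040, (C,nl)→12300; best=1080 via (C,hash)
  {BD}: card=300; try (D,hash)→1320, (D,nl_idx)→2400, (B,merge)→3480, (D,merge)→3720, (B,hash)→5520, (B,nl)→18060 …(+1); best=1320 via (D,hash)
  {BCD}: card=480; try (C,hash)→2100, (D,hash)→2280, (D,nl_idx)→4440, (C,merge)→4600, (D,merge)→6300, (C,nl)→13320 …(+1); best=2100 via (C,hash)

2100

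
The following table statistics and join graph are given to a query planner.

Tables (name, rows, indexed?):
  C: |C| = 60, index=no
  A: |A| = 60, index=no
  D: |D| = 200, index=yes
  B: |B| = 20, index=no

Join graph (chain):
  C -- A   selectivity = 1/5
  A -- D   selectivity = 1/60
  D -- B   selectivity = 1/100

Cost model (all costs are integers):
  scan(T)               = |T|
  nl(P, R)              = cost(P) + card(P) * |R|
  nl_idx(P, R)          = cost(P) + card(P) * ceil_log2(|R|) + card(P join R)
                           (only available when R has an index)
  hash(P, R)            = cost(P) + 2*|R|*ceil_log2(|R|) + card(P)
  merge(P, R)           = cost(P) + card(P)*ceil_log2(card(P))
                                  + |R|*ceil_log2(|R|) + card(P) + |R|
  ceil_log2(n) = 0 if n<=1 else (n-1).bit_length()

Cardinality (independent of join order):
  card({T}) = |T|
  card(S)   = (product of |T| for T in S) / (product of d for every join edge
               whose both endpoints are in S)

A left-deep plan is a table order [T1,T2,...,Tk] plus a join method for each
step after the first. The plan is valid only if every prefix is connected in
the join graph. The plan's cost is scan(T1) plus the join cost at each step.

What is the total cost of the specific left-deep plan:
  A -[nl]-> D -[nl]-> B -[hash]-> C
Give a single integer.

16820

step 1: scan A: cost=60, card=60
step 2: join D via nl
    card(P join D) = 60*200/(60) = 200
    cost = 60 + 60*200 = 12060
step 3: join B via nl
    card(P join B) = 200*20/(100) = 40
    cost = 12060 + 200*20 = 16060
step 4: join C via hash
    card(P join C) = 40*60/(5) = 480
    cost = 16060 + 2*60*6 + 40 = 16820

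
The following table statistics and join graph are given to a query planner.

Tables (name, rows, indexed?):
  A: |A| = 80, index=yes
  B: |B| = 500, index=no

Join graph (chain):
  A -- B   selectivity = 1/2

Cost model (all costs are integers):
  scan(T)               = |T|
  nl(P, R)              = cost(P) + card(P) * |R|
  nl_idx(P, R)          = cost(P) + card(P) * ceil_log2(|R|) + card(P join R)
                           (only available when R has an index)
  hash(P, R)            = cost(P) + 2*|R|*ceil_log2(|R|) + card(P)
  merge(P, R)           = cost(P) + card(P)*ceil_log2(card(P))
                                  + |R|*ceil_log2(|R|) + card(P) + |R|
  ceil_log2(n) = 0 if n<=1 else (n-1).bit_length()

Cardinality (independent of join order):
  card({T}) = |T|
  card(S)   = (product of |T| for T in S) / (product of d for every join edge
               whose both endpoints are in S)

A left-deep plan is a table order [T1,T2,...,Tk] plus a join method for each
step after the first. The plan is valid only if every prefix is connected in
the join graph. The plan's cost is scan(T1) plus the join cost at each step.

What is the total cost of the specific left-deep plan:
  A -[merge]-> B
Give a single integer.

step 1: scan A: cost=80, card=80
step 2: join B via merge
    card(P join B) = 80*500/(2) = 20000
    cost = 80 + 80*7 + 500*9 + 80 + 500 = 5720

5720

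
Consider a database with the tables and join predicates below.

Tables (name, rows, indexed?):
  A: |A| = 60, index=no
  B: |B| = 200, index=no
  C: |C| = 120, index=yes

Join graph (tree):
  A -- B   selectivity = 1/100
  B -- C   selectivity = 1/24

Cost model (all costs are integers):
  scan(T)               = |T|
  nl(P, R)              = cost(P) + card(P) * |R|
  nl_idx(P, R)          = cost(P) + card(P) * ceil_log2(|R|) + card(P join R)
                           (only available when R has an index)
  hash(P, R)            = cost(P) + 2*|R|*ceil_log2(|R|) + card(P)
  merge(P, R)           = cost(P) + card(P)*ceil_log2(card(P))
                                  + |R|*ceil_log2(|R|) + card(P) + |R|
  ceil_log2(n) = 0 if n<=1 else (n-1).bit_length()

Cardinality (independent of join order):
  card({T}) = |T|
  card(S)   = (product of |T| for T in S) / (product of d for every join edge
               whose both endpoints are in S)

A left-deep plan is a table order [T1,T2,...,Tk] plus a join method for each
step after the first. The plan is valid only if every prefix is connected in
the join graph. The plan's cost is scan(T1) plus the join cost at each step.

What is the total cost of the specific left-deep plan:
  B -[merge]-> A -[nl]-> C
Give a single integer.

step 1: scan B: cost=200, card=200
step 2: join A via merge
    card(P join A) = 200*60/(100) = 120
    cost = 200 + 200*8 + 60*6 + 200 + 60 = 2420
step 3: join C via nl
    card(P join C) = 120*120/(24) = 600
    cost = 2420 + 120*120 = 16820

16820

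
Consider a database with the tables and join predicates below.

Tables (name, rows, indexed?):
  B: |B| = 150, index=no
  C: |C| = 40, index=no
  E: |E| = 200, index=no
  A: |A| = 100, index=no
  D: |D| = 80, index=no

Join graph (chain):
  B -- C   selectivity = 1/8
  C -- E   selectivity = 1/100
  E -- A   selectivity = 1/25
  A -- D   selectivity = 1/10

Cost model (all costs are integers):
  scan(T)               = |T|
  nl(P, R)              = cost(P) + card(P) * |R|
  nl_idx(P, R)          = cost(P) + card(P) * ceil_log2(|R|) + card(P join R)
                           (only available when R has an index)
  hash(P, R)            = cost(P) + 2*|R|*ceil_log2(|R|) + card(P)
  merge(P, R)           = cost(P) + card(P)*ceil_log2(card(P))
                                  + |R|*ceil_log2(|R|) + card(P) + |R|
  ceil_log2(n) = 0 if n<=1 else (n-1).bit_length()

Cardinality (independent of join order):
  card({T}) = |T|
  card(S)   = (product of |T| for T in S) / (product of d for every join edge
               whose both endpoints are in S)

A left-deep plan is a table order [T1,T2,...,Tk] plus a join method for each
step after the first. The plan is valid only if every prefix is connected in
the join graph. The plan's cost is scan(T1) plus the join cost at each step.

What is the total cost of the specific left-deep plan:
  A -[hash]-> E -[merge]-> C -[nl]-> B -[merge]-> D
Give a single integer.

step 1: scan A: cost=100, card=100
step 2: join E via hash
    card(P join E) = 100*200/(25) = 800
    cost = 100 + 2*200*8 + 100 = 3400
step 3: join C via merge
    card(P join C) = 800*40/(100) = 320
    cost = 3400 + 800*10 + 40*6 + 800 + 40 = 12480
step 4: join B via nl
    card(P join B) = 320*150/(8) = 6000
    cost = 12480 + 320*150 = 60480
step 5: join D via merge
    card(P join D) = 6000*80/(10) = 48000
    cost = 60480 + 6000*13 + 80*7 + 6000 + 80 = 145120

145120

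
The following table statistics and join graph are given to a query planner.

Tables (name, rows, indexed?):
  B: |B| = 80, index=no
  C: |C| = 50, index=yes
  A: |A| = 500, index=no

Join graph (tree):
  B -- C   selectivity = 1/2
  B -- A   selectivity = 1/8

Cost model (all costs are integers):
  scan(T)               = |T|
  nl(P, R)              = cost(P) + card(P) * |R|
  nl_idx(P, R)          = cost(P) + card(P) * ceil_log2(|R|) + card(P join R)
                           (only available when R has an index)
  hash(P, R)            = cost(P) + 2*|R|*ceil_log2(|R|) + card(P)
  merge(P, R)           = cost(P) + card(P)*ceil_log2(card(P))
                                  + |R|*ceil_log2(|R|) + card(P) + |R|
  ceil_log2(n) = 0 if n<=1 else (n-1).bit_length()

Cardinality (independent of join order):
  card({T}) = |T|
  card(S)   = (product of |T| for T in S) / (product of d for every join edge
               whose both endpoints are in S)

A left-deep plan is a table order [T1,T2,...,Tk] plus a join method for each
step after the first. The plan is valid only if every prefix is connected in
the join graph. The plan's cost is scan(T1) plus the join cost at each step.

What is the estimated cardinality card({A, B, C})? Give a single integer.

125000

Tables in S: A(500), B(80), C(50)
Edges inside S: B-C(d=2), B-A(d=8)
numerator = 500 * 80 * 50 = 2000000
denominator = 2 * 8 = 16
card(S) = 2000000 / 16 = 125000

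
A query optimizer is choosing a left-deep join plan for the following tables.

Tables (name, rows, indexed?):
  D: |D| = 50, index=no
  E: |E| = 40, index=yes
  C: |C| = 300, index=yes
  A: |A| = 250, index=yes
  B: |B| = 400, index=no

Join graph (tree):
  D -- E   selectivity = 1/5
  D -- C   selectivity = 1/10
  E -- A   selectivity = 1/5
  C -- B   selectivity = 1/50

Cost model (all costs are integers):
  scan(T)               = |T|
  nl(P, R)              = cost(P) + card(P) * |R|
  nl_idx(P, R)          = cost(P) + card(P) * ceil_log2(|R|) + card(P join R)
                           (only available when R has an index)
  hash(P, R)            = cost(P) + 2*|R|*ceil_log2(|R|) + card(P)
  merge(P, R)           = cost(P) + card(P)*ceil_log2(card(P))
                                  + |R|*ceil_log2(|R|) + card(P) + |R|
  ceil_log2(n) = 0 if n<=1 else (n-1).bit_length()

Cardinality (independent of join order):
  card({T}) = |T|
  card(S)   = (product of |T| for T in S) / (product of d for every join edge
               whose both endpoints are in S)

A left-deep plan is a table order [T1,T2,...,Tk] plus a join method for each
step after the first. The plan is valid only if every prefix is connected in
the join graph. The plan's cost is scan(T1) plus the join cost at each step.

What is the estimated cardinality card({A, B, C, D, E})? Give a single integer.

Tables in S: A(250), B(400), C(300), D(50), E(40)
Edges inside S: D-E(d=5), D-C(d=10), E-A(d=5), C-B(d=50)
numerator = 250 * 400 * 300 * 50 * 40 = 60000000000
denominator = 5 * 10 * 5 * 50 = 12500
card(S) = 60000000000 / 12500 = 4800000

4800000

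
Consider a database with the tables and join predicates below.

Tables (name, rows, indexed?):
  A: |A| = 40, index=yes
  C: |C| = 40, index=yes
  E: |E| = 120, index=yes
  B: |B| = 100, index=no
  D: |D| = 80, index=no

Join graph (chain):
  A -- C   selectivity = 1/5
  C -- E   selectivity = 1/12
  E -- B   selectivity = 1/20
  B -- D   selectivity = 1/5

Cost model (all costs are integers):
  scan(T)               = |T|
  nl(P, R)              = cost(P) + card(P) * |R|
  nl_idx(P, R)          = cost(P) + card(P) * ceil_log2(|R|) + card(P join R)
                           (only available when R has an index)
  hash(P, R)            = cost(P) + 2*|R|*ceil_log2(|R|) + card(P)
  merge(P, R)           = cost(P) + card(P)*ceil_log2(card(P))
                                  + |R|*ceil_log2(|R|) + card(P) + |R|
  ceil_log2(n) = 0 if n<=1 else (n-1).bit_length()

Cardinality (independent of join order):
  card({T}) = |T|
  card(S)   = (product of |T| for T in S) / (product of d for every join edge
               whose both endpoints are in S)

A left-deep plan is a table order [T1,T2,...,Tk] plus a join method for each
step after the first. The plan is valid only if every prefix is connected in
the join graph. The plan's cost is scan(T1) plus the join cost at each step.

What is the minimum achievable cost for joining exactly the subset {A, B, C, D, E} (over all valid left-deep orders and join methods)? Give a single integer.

22080

Selinger DP over subsets of {A,B,C,D,E}:
  {A}: scan cost=40, card=40
  {C}: scan cost=40, card=40
  {E}: scan cost=120, card=120
  {B}: scan cost=100, card=100
  {D}: scan cost=80, card=80
  {AC}: card=320; try (C,hash)→560, (A,hash)→560, (C,merge)→600, (C,nl_idx)→600, (A,merge)→600, (A,nl_idx)→600 …(+2); best=560 via (C,hash)
  {CE}: card=400; try (E,nl_idx)→720, (C,hash)→720, (C,nl_idx)→1240, (E,merge)→1280, (C,merge)→1360, (E,hash)→1760 …(+2); best=720 via (E,nl_idx)
  {BE}: card=600; try (E,nl_idx)→1400, (B,hash)→1640, (E,merge)→1860, (E,hash)→1880, (B,merge)→1880, (E,nl)→12100 …(+1); best=1400 via (E,nl_idx)
  {BD}: card=1600; try (D,hash)→1320, (B,merge)→1520, (D,merge)→1540, (B,hash)→1560, (B,nl)→8080, (D,nl)→8100; best=1320 via (D,hash)
  {ACE}: card=3200; try (A,hash)→1600, (E,hash)→2560, (E,merge)→4720, (A,merge)→5000, (E,nl_idx)→6000, (A,nl_idx)→6320 …(+2); best=1600 via (A,hash)
  {BCE}: card=2000; try (C,hash)→2480, (B,hash)→2520, (B,merge)→5520, (C,nl_idx)→7000, (C,merge)→8280, (C,nl)→25400 …(+1); best=2480 via (C,hash)
  {BDE}: card=9600; try (D,hash)→3120, (E,hash)→4600, (D,merge)→8640, (E,merge)→21480, (E,nl_idx)→22120, (D,nl)→49400 …(+1); best=3120 via (D,hash)
  {ABCE}: card=16000; try (A,hash)→4960, (B,hash)→6200, (A,merge)→26760, (A,nl_idx)→30480, (B,merge)→44000, (A,nl)→82480 …(+1); best=4960 via (A,hash)
  {BCDE}: card=32000; try (D,hash)→5600, (C,hash)→13200, (D,merge)→27120, (C,nl_idx)→92720, (C,merge)→147400, (D,nl)→162480 …(+1); best=5600 via (D,hash)
  {ABCDE}: card=256000; try (D,hash)→22080, (A,hash)→38080, (D,merge)→245600, (A,nl_idx)→453600, (A,merge)→517880, (D,nl)→1284960 …(+1); best=22080 via (D,hash)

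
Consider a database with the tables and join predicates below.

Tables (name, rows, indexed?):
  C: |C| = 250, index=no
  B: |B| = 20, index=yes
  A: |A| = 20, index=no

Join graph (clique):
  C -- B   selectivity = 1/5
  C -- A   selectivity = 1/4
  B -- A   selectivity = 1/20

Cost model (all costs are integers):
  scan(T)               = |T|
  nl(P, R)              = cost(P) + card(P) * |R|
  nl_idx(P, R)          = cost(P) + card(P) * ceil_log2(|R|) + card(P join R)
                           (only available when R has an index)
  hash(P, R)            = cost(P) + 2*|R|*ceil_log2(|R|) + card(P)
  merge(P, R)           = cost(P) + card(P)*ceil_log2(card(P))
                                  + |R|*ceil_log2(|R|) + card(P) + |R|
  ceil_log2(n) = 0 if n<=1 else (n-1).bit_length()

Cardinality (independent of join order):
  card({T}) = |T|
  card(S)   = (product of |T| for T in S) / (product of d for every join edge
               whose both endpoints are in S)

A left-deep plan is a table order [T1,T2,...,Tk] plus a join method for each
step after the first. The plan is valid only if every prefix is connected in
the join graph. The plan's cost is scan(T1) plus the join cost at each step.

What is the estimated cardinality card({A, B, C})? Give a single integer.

250

Tables in S: A(20), B(20), C(250)
Edges inside S: C-B(d=5), C-A(d=4), B-A(d=20)
numerator = 20 * 20 * 250 = 100000
denominator = 5 * 4 * 20 = 400
card(S) = 100000 / 400 = 250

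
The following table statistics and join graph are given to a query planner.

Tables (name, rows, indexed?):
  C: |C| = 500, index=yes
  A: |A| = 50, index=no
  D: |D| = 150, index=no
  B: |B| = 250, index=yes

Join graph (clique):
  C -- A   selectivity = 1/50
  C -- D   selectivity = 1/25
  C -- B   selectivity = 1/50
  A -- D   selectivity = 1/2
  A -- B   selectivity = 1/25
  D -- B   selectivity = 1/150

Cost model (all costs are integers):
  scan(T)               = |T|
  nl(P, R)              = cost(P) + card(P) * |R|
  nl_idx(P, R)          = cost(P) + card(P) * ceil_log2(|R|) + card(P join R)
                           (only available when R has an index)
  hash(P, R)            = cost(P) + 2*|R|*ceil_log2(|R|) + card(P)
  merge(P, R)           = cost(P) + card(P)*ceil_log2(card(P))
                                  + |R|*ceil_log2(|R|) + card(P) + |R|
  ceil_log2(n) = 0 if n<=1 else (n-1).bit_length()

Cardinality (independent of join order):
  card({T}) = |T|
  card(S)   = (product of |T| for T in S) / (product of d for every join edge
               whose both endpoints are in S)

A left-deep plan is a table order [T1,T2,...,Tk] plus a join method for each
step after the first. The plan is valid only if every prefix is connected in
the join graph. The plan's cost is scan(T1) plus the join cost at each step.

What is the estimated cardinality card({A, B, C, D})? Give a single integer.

2

Tables in S: A(50), B(250), C(500), D(150)
Edges inside S: C-A(d=50), C-D(d=25), C-B(d=50), A-D(d=2), A-B(d=25), D-B(d=150)
numerator = 50 * 250 * 500 * 150 = 937500000
denominator = 50 * 25 * 50 * 2 * 25 * 150 = 468750000
card(S) = 937500000 / 468750000 = 2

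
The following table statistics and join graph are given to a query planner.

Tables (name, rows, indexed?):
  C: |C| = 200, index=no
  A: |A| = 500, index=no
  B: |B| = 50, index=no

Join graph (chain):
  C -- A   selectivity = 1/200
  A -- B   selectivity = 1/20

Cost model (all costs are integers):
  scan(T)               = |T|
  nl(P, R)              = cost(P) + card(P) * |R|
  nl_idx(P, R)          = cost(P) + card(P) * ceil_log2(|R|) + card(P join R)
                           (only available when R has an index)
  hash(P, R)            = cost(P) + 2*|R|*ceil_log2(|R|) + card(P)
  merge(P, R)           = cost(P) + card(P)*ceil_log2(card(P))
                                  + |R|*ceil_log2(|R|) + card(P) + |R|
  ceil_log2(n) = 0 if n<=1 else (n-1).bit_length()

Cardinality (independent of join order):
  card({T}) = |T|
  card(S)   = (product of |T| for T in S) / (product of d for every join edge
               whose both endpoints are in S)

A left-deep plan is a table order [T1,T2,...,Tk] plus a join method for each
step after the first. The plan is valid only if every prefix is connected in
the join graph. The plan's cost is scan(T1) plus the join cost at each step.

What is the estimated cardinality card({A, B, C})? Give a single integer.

1250

Tables in S: A(500), B(50), C(200)
Edges inside S: C-A(d=200), A-B(d=20)
numerator = 500 * 50 * 200 = 5000000
denominator = 200 * 20 = 4000
card(S) = 5000000 / 4000 = 1250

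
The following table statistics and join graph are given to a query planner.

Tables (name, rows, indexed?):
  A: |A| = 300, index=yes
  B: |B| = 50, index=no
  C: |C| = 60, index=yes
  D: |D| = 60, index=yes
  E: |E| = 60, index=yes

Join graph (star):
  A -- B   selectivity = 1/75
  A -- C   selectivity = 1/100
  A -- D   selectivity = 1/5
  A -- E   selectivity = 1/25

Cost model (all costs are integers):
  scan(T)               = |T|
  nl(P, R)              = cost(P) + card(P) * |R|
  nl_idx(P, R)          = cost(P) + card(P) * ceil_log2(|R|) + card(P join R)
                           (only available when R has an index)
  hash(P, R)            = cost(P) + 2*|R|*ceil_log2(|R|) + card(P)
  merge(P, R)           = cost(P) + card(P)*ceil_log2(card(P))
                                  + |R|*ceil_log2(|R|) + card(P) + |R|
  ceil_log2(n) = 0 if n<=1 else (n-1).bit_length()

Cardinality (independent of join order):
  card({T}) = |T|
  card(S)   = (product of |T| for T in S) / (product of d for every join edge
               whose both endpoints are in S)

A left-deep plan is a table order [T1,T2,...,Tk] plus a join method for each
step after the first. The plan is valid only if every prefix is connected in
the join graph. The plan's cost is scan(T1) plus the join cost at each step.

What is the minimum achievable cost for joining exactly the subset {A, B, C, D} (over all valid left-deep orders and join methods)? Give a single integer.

Selinger DP over subsets of {A,B,C,D}:
  {A}: scan cost=300, card=300
  {B}: scan cost=50, card=50
  {C}: scan cost=60, card=60
  {D}: scan cost=60, card=60
  {AB}: card=200; try (A,nl_idx)→700, (B,hash)→1200, (A,merge)→3400, (B,merge)→3650, (A,hash)→5500, (A,nl)→15050 …(+1); best=700 via (A,nl_idx)
  {AC}: card=180; try (A,nl_idx)→780, (C,hash)→1320, (C,nl_idx)→2280, (A,merge)→3480, (C,merge)→3720, (A,hash)→5520 …(+2); best=780 via (A,nl_idx)
  {AD}: card=3600; try (D,hash)→1320, (A,merge)→3480, (D,merge)→3720, (A,nl_idx)→4200, (A,hash)→5520, (D,nl_idx)→5700 …(+2); best=1320 via (D,hash)
  {ABC}: card=120; try (B,hash)→1560, (C,hash)→1620, (C,nl_idx)→2020, (B,merge)→2750, (C,merge)→2920, (B,nl)→9780 …(+1); best=1560 via (B,hash)
  {ABD}: card=2400; try (D,hash)→1620, (D,merge)→2920, (D,nl_idx)→4300, (B,hash)→5520, (D,nl)→12700, (B,merge)→48470 …(+1); best=1620 via (D,hash)
  {ACD}: card=2160; try (D,hash)→1680, (D,merge)→2820, (D,nl_idx)→4020, (C,hash)→5640, (D,nl)→11580, (C,nl_idx)→25080 …(+2); best=1680 via (D,hash)
  {ABCD}: card=1440; try (D,hash)→2400, (D,merge)→2940, (D,nl_idx)→3720, (B,hash)→4440, (C,hash)→4740, (D,nl)→8760 …(+5); best=2400 via (D,hash)

2400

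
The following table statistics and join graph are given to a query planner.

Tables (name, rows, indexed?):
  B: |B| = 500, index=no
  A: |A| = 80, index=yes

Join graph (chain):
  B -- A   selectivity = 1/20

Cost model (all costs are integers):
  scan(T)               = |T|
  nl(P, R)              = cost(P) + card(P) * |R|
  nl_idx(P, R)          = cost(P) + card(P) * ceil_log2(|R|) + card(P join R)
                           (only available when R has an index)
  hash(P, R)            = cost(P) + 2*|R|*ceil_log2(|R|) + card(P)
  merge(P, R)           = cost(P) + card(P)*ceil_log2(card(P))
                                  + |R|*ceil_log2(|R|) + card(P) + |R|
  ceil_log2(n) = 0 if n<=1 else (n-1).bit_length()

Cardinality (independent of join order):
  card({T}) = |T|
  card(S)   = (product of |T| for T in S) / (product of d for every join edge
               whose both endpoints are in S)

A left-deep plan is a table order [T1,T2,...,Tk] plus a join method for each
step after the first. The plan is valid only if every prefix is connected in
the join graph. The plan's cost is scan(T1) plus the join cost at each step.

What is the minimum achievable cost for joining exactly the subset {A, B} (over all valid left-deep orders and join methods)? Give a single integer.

Selinger DP over subsets of {A,B}:
  {B}: scan cost=500, card=500
  {A}: scan cost=80, card=80
  {AB}: card=2000; try (A,hash)→2120, (B,merge)→5720, (A,nl_idx)→6000, (A,merge)→6140, (B,hash)→9160, (B,nl)→40080 …(+1); best=2120 via (A,hash)

2120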